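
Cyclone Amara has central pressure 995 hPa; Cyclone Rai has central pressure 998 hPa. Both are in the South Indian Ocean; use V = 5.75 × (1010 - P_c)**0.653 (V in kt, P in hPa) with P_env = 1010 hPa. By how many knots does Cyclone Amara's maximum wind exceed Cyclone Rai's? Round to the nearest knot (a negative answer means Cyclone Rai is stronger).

Cyclone Amara: ΔP = 15; V ≈ 5.75 × 15^0.653 ≈ 33.70 kt.
Cyclone Rai: ΔP = 12; V ≈ 5.75 × 12^0.653 ≈ 29.13 kt.
Difference ≈ 33.70 − 29.13 = 4.57 → 5 kt.

5 kt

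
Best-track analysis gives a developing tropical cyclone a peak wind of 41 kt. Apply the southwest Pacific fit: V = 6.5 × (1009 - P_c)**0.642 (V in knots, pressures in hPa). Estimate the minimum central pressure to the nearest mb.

991 mb

ΔP = (V / 6.5)^(1/0.642) = (41/6.5)^1.558.
41/6.5 = 6.308; 6.308^1.558 ≈ 17.62 mb.
P_c = 1009 − 17.62 = 991.38 ≈ 991 mb.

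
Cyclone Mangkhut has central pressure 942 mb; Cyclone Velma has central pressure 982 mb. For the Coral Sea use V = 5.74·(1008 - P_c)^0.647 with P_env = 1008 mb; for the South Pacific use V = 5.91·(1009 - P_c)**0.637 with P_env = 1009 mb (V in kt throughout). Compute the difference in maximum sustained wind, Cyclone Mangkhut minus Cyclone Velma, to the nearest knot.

38 kt

Cyclone Mangkhut: ΔP = 66; V ≈ 5.74 × 66^0.647 ≈ 86.33 kt.
Cyclone Velma: ΔP = 27; V ≈ 5.91 × 27^0.637 ≈ 48.24 kt.
Difference ≈ 86.33 − 48.24 = 38.09 → 38 kt.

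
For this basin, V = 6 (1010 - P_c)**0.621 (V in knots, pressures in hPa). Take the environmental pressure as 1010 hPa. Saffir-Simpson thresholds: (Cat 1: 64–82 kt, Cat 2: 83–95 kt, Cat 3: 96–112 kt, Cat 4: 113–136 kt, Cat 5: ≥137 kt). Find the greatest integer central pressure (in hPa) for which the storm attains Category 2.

941 hPa

Category 2 begins at V = 83 kt.
Required ΔP = (83/6)^(1/0.621) = 13.833^1.610 ≈ 68.75 hPa.
P_c ≤ 1010 − 68.75 = 941.25, so the highest integer P_c is 941 hPa.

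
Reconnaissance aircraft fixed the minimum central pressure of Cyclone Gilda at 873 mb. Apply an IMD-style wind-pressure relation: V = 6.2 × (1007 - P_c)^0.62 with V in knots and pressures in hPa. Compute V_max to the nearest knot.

129 kt

ΔP = 1007 − 873 = 134 mb.
134^0.62 ≈ 20.836.
V ≈ 6.2 × 20.836 ≈ 129.2 kt.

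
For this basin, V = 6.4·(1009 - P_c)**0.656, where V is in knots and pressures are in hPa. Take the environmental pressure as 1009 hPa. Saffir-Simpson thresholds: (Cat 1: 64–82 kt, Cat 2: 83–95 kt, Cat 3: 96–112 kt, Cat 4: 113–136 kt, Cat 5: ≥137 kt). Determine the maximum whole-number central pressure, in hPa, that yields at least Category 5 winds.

902 hPa

Category 5 begins at V = 137 kt.
Required ΔP = (137/6.4)^(1/0.656) = 21.406^1.524 ≈ 106.72 hPa.
P_c ≤ 1009 − 106.72 = 902.28, so the highest integer P_c is 902 hPa.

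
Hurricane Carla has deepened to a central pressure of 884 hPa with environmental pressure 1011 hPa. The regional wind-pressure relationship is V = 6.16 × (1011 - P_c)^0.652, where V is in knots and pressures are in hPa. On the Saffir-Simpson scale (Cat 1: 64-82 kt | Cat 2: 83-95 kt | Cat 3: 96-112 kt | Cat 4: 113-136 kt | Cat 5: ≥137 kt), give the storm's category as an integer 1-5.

5

ΔP = 1011 − 884 = 127 hPa.
V ≈ 6.16 × 127^0.652 = 6.16 × 23.53 ≈ 145 kt.
145 kt falls in the Category 5 band.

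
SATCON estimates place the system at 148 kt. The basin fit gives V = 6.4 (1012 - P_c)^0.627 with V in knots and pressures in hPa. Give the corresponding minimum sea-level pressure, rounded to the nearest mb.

ΔP = (V / 6.4)^(1/0.627) = (148/6.4)^1.595.
148/6.4 = 23.125; 23.125^1.595 ≈ 149.82 mb.
P_c = 1012 − 149.82 = 862.18 ≈ 862 mb.

862 mb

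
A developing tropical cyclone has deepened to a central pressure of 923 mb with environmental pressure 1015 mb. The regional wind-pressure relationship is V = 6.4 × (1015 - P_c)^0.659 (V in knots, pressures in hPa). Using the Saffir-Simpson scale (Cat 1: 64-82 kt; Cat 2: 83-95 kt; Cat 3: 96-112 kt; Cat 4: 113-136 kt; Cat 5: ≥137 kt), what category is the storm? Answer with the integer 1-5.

ΔP = 1015 − 923 = 92 mb.
V ≈ 6.4 × 92^0.659 = 6.4 × 19.69 ≈ 126 kt.
126 kt falls in the Category 4 band.

4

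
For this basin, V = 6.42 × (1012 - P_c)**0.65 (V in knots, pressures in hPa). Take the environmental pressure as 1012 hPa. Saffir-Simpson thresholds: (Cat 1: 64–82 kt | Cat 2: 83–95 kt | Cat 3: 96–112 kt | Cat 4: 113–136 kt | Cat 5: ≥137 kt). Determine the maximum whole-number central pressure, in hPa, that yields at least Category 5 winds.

901 hPa

Category 5 begins at V = 137 kt.
Required ΔP = (137/6.42)^(1/0.65) = 21.340^1.538 ≈ 110.89 hPa.
P_c ≤ 1012 − 110.89 = 901.11, so the highest integer P_c is 901 hPa.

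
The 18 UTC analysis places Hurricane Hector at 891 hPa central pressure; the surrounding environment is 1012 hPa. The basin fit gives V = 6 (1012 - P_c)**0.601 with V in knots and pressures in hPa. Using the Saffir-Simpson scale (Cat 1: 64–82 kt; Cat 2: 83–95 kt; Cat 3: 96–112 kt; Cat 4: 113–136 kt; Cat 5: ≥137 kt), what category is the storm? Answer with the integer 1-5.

ΔP = 1012 − 891 = 121 hPa.
V ≈ 6 × 121^0.601 = 6 × 17.85 ≈ 107 kt.
107 kt falls in the Category 3 band.

3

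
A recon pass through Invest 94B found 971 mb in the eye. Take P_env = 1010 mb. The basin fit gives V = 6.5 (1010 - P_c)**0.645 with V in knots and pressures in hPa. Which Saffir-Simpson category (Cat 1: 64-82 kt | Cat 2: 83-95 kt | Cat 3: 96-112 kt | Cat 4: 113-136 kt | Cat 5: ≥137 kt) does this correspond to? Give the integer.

ΔP = 1010 − 971 = 39 mb.
V ≈ 6.5 × 39^0.645 = 6.5 × 10.62 ≈ 69 kt.
69 kt falls in the Category 1 band.

1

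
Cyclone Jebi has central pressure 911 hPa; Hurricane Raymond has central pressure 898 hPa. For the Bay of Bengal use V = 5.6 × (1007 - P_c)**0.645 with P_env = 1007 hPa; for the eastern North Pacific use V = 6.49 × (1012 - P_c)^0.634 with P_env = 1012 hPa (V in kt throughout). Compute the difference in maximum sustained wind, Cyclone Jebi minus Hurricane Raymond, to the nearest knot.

Cyclone Jebi: ΔP = 96; V ≈ 5.6 × 96^0.645 ≈ 106.35 kt.
Hurricane Raymond: ΔP = 114; V ≈ 6.49 × 114^0.634 ≈ 130.71 kt.
Difference ≈ 106.35 − 130.71 = -24.36 → -24 kt.

-24 kt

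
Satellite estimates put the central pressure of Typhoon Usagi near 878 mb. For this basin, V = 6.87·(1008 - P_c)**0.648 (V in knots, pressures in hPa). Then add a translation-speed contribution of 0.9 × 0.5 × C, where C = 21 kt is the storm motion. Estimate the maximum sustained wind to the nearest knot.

ΔP = 1008 − 878 = 130 mb.
130^0.648 ≈ 23.433.
V ≈ 6.87 × 23.433 ≈ 161.0 kt.
Translation term: 0.9 × 0.5 × 21 = 9.45 kt.
Corrected V ≈ 170.45 kt → 170 kt.

170 kt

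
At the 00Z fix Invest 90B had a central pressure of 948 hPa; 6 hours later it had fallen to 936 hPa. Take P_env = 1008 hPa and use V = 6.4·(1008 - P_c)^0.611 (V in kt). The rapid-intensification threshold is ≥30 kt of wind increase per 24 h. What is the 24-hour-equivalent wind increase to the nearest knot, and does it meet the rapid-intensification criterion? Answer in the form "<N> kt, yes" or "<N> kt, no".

37 kt, yes

V₁: ΔP = 60, V ≈ 6.4 × 60^0.611 ≈ 78.10 kt.
V₂: ΔP = 72, V ≈ 6.4 × 72^0.611 ≈ 87.30 kt.
ΔV over 6 h = 9.20 kt → 24 h equivalent = 9.20 × 24/6 ≈ 36.80 kt.
37 kt ≥ 30 kt ⇒ rapid intensification.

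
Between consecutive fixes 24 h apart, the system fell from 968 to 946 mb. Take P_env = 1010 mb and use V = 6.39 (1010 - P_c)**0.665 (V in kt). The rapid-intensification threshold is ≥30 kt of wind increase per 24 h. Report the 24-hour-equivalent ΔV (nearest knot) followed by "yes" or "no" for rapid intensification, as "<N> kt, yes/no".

25 kt, no

V₁: ΔP = 42, V ≈ 6.39 × 42^0.665 ≈ 76.73 kt.
V₂: ΔP = 64, V ≈ 6.39 × 64^0.665 ≈ 101.53 kt.
ΔV over 24 h = 24.80 kt → 24 h equivalent = 24.80 × 24/24 ≈ 24.80 kt.
25 kt < 30 kt ⇒ not rapid intensification.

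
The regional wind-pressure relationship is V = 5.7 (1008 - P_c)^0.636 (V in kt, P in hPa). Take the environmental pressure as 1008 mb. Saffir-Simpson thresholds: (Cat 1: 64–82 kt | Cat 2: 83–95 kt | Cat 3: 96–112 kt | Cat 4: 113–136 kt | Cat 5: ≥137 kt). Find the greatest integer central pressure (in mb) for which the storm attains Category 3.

923 mb

Category 3 begins at V = 96 kt.
Required ΔP = (96/5.7)^(1/0.636) = 16.842^1.572 ≈ 84.78 mb.
P_c ≤ 1008 − 84.78 = 923.22, so the highest integer P_c is 923 mb.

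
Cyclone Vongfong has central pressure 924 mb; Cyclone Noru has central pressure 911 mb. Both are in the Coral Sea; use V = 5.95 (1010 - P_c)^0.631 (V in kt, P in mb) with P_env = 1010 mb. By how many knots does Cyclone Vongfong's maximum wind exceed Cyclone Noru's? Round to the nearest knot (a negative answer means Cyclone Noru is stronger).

Cyclone Vongfong: ΔP = 86; V ≈ 5.95 × 86^0.631 ≈ 98.90 kt.
Cyclone Noru: ΔP = 99; V ≈ 5.95 × 99^0.631 ≈ 108.08 kt.
Difference ≈ 98.90 − 108.08 = -9.18 → -9 kt.

-9 kt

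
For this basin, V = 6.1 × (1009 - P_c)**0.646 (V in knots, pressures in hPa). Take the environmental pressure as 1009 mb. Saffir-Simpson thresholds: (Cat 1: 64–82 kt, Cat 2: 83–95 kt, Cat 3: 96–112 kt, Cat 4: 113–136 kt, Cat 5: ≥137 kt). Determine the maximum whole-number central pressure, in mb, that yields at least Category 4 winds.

917 mb

Category 4 begins at V = 113 kt.
Required ΔP = (113/6.1)^(1/0.646) = 18.525^1.548 ≈ 91.72 mb.
P_c ≤ 1009 − 91.72 = 917.28, so the highest integer P_c is 917 mb.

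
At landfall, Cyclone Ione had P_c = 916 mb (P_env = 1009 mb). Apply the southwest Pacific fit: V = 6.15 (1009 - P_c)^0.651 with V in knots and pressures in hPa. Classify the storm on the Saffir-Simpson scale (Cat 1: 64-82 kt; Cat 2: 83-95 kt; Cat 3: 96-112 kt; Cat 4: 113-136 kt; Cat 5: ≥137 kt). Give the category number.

ΔP = 1009 − 916 = 93 mb.
V ≈ 6.15 × 93^0.651 = 6.15 × 19.12 ≈ 118 kt.
118 kt falls in the Category 4 band.

4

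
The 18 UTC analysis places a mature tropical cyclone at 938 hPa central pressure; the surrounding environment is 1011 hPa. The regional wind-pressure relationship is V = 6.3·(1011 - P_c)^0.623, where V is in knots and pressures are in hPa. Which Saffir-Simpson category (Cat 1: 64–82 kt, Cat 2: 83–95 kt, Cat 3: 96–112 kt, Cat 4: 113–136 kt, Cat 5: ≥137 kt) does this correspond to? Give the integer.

2

ΔP = 1011 − 938 = 73 hPa.
V ≈ 6.3 × 73^0.623 = 6.3 × 14.48 ≈ 91 kt.
91 kt falls in the Category 2 band.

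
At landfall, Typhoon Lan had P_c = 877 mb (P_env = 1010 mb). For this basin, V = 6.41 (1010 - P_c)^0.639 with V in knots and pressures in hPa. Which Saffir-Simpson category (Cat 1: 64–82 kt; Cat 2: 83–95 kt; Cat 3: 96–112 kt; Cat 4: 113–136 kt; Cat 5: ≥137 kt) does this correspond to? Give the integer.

ΔP = 1010 − 877 = 133 mb.
V ≈ 6.41 × 133^0.639 = 6.41 × 22.76 ≈ 146 kt.
146 kt falls in the Category 5 band.

5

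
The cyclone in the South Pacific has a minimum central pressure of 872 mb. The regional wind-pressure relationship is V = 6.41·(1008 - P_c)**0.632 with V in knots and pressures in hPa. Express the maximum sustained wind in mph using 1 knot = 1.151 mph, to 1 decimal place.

164.6 mph

ΔP = 1008 − 872 = 136 mb.
V ≈ 6.41 × 136^0.632 = 6.41 × 22.305 ≈ 142.973 kt.
142.973 × 1.151 ≈ 164.56 mph → 164.6 mph.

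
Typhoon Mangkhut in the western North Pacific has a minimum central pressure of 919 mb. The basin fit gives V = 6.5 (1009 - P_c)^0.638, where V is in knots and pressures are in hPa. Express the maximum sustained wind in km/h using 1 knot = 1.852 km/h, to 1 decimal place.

ΔP = 1009 − 919 = 90 mb.
V ≈ 6.5 × 90^0.638 = 6.5 × 17.653 ≈ 114.741 kt.
114.741 × 1.852 ≈ 212.50 km/h → 212.5 km/h.

212.5 km/h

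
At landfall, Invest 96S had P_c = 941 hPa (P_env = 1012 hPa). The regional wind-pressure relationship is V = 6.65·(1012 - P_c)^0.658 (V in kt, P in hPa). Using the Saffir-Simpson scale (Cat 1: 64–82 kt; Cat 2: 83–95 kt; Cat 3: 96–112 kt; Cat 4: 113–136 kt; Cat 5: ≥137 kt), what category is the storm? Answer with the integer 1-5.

ΔP = 1012 − 941 = 71 hPa.
V ≈ 6.65 × 71^0.658 = 6.65 × 16.52 ≈ 110 kt.
110 kt falls in the Category 3 band.

3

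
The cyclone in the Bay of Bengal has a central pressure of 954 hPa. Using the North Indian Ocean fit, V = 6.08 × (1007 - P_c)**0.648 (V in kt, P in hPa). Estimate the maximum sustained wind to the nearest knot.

ΔP = 1007 − 954 = 53 hPa.
53^0.648 ≈ 13.102.
V ≈ 6.08 × 13.102 ≈ 79.7 kt.

80 kt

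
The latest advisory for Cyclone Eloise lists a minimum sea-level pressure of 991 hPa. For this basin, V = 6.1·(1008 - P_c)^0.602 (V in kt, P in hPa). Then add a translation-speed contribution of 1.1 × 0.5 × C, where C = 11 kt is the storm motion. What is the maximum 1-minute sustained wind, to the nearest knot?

ΔP = 1008 − 991 = 17 hPa.
17^0.602 ≈ 5.505.
V ≈ 6.1 × 5.505 ≈ 33.6 kt.
Translation term: 1.1 × 0.5 × 11 = 6.05 kt.
Corrected V ≈ 39.65 kt → 40 kt.

40 kt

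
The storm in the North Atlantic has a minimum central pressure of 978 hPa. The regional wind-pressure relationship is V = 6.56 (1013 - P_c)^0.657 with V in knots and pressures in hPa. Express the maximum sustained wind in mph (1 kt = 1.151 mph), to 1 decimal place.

78.1 mph

ΔP = 1013 − 978 = 35 hPa.
V ≈ 6.56 × 35^0.657 = 6.56 × 10.338 ≈ 67.820 kt.
67.820 × 1.151 ≈ 78.06 mph → 78.1 mph.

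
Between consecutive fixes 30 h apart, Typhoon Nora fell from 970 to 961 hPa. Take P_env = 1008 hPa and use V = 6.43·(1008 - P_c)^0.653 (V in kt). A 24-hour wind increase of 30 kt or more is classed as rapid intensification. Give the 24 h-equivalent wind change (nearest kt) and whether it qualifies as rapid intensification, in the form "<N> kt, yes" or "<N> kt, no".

8 kt, no

V₁: ΔP = 38, V ≈ 6.43 × 38^0.653 ≈ 69.15 kt.
V₂: ΔP = 47, V ≈ 6.43 × 47^0.653 ≈ 79.45 kt.
ΔV over 30 h = 10.30 kt → 24 h equivalent = 10.30 × 24/30 ≈ 8.24 kt.
8 kt < 30 kt ⇒ not rapid intensification.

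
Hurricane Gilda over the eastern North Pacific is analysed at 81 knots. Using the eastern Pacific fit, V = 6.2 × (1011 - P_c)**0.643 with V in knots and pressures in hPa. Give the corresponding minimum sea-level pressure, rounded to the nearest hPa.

957 hPa

ΔP = (V / 6.2)^(1/0.643) = (81/6.2)^1.555.
81/6.2 = 13.065; 13.065^1.555 ≈ 54.42 hPa.
P_c = 1011 − 54.42 = 956.58 ≈ 957 hPa.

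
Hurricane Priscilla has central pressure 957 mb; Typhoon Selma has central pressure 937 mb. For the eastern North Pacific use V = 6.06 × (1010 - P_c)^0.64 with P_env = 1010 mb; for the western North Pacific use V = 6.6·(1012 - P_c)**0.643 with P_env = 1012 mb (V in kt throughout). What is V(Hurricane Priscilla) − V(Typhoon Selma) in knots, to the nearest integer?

-29 kt

Hurricane Priscilla: ΔP = 53; V ≈ 6.06 × 53^0.64 ≈ 76.91 kt.
Typhoon Selma: ΔP = 75; V ≈ 6.6 × 75^0.643 ≈ 105.98 kt.
Difference ≈ 76.91 − 105.98 = -29.07 → -29 kt.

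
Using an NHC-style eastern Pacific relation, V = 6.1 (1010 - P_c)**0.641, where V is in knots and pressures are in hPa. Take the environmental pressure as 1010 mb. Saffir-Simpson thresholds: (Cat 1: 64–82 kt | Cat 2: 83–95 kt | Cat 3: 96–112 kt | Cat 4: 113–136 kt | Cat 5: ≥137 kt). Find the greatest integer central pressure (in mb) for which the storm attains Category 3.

Category 3 begins at V = 96 kt.
Required ΔP = (96/6.1)^(1/0.641) = 15.738^1.560 ≈ 73.67 mb.
P_c ≤ 1010 − 73.67 = 936.33, so the highest integer P_c is 936 mb.

936 mb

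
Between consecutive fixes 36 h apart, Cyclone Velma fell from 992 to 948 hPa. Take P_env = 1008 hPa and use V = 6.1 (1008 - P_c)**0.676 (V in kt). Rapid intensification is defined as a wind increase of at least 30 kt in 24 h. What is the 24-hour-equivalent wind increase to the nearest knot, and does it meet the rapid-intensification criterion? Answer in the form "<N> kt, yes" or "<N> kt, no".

V₁: ΔP = 16, V ≈ 6.1 × 16^0.676 ≈ 39.75 kt.
V₂: ΔP = 60, V ≈ 6.1 × 60^0.676 ≈ 97.13 kt.
ΔV over 36 h = 57.38 kt → 24 h equivalent = 57.38 × 24/36 ≈ 38.25 kt.
38 kt ≥ 30 kt ⇒ rapid intensification.

38 kt, yes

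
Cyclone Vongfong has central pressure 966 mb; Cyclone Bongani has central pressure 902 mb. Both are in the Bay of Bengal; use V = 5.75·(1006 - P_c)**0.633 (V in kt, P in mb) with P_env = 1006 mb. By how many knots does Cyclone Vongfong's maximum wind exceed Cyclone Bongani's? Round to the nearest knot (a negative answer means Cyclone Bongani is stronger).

-49 kt

Cyclone Vongfong: ΔP = 40; V ≈ 5.75 × 40^0.633 ≈ 59.40 kt.
Cyclone Bongani: ΔP = 104; V ≈ 5.75 × 104^0.633 ≈ 108.76 kt.
Difference ≈ 59.40 − 108.76 = -49.36 → -49 kt.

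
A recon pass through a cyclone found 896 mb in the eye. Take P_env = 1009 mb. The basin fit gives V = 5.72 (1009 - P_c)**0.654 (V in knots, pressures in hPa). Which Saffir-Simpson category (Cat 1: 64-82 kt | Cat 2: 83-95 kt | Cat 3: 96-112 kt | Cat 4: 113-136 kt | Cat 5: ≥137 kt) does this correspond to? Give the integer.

4

ΔP = 1009 − 896 = 113 mb.
V ≈ 5.72 × 113^0.654 = 5.72 × 22.01 ≈ 126 kt.
126 kt falls in the Category 4 band.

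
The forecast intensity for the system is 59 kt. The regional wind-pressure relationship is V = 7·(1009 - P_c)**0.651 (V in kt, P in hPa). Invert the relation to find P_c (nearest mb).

ΔP = (V / 7)^(1/0.651) = (59/7)^1.536.
59/7 = 8.429; 8.429^1.536 ≈ 26.43 mb.
P_c = 1009 − 26.43 = 982.57 ≈ 983 mb.

983 mb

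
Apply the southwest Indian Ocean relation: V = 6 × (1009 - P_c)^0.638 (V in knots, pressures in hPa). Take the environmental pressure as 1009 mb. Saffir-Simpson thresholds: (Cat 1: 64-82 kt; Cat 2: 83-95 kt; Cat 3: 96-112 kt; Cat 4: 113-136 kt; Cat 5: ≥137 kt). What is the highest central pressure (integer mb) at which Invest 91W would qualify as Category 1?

968 mb

Category 1 begins at V = 64 kt.
Required ΔP = (64/6)^(1/0.638) = 10.667^1.567 ≈ 40.86 mb.
P_c ≤ 1009 − 40.86 = 968.14, so the highest integer P_c is 968 mb.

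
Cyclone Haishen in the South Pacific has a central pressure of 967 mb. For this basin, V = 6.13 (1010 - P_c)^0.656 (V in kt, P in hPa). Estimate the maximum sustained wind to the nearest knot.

ΔP = 1010 − 967 = 43 mb.
43^0.656 ≈ 11.791.
V ≈ 6.13 × 11.791 ≈ 72.3 kt.

72 kt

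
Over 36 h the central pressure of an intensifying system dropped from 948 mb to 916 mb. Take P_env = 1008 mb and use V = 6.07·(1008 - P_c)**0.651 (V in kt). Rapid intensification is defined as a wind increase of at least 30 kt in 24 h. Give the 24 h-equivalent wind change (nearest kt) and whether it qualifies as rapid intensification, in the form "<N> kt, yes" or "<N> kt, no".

V₁: ΔP = 60, V ≈ 6.07 × 60^0.651 ≈ 87.25 kt.
V₂: ΔP = 92, V ≈ 6.07 × 92^0.651 ≈ 115.24 kt.
ΔV over 36 h = 27.99 kt → 24 h equivalent = 27.99 × 24/36 ≈ 18.66 kt.
19 kt < 30 kt ⇒ not rapid intensification.

19 kt, no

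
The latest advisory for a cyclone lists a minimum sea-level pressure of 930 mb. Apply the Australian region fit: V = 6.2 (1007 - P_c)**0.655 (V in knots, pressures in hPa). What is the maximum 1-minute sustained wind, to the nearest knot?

107 kt

ΔP = 1007 − 930 = 77 mb.
77^0.655 ≈ 17.205.
V ≈ 6.2 × 17.205 ≈ 106.7 kt.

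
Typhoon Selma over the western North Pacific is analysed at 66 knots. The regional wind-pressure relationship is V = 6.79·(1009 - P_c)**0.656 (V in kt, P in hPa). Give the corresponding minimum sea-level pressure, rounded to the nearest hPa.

977 hPa

ΔP = (V / 6.79)^(1/0.656) = (66/6.79)^1.524.
66/6.79 = 9.720; 9.720^1.524 ≈ 32.03 hPa.
P_c = 1009 − 32.03 = 976.97 ≈ 977 hPa.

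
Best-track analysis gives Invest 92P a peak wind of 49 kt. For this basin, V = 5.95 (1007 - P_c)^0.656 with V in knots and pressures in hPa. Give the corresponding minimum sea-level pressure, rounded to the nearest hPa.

ΔP = (V / 5.95)^(1/0.656) = (49/5.95)^1.524.
49/5.95 = 8.235; 8.235^1.524 ≈ 24.88 hPa.
P_c = 1007 − 24.88 = 982.12 ≈ 982 hPa.

982 hPa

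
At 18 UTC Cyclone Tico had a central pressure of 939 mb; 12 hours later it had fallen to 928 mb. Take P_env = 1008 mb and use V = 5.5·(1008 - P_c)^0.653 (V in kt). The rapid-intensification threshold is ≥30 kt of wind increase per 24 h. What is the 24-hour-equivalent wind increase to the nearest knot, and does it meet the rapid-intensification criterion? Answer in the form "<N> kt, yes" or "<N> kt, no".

18 kt, no

V₁: ΔP = 69, V ≈ 5.5 × 69^0.653 ≈ 87.32 kt.
V₂: ΔP = 80, V ≈ 5.5 × 80^0.653 ≈ 96.18 kt.
ΔV over 12 h = 8.86 kt → 24 h equivalent = 8.86 × 24/12 ≈ 17.72 kt.
18 kt < 30 kt ⇒ not rapid intensification.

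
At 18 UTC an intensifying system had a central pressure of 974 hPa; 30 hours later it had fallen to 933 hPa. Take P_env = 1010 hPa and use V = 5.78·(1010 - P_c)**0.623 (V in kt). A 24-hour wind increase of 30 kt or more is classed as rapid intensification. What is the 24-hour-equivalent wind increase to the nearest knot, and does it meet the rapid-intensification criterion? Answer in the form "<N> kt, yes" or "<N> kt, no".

V₁: ΔP = 36, V ≈ 5.78 × 36^0.623 ≈ 53.89 kt.
V₂: ΔP = 77, V ≈ 5.78 × 77^0.623 ≈ 86.54 kt.
ΔV over 30 h = 32.65 kt → 24 h equivalent = 32.65 × 24/30 ≈ 26.12 kt.
26 kt < 30 kt ⇒ not rapid intensification.

26 kt, no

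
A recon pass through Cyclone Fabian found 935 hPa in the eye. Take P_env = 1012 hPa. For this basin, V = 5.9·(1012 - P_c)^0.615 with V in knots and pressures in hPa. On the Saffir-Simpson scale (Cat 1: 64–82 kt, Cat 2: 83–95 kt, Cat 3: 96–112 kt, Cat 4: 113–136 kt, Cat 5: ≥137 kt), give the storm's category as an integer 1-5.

ΔP = 1012 − 935 = 77 hPa.
V ≈ 5.9 × 77^0.615 = 5.9 × 14.46 ≈ 85 kt.
85 kt falls in the Category 2 band.

2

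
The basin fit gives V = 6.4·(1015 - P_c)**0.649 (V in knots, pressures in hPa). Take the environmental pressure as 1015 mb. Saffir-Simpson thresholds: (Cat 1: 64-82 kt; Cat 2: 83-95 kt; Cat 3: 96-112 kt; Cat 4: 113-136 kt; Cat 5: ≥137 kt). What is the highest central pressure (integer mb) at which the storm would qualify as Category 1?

980 mb

Category 1 begins at V = 64 kt.
Required ΔP = (64/6.4)^(1/0.649) = 10.000^1.541 ≈ 34.74 mb.
P_c ≤ 1015 − 34.74 = 980.26, so the highest integer P_c is 980 mb.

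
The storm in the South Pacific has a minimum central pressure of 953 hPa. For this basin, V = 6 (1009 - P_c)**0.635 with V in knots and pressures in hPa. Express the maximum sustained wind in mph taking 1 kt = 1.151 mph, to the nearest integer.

89 mph

ΔP = 1009 − 953 = 56 hPa.
V ≈ 6 × 56^0.635 = 6 × 12.885 ≈ 77.313 kt.
77.313 × 1.151 ≈ 88.99 mph → 89 mph.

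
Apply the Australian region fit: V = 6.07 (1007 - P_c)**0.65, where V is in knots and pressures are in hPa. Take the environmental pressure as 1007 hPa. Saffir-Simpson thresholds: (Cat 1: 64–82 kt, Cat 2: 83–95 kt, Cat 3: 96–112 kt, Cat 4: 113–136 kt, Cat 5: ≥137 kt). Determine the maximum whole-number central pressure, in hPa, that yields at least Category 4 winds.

Category 4 begins at V = 113 kt.
Required ΔP = (113/6.07)^(1/0.65) = 18.616^1.538 ≈ 89.88 hPa.
P_c ≤ 1007 − 89.88 = 917.12, so the highest integer P_c is 917 hPa.

917 hPa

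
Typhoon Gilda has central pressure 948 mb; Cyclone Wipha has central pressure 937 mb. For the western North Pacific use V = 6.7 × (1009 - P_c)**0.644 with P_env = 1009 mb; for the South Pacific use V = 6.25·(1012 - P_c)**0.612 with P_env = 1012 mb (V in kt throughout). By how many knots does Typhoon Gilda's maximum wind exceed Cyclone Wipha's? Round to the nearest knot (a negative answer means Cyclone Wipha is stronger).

7 kt

Typhoon Gilda: ΔP = 61; V ≈ 6.7 × 61^0.644 ≈ 94.59 kt.
Cyclone Wipha: ΔP = 75; V ≈ 6.25 × 75^0.612 ≈ 87.78 kt.
Difference ≈ 94.59 − 87.78 = 6.81 → 7 kt.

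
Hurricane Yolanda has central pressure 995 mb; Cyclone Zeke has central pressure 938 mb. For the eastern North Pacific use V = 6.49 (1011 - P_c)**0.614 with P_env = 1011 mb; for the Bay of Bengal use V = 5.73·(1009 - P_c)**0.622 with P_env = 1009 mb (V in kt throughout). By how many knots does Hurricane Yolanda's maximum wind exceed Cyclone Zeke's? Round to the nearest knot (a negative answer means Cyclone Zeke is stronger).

-46 kt

Hurricane Yolanda: ΔP = 16; V ≈ 6.49 × 16^0.614 ≈ 35.61 kt.
Cyclone Zeke: ΔP = 71; V ≈ 5.73 × 71^0.622 ≈ 81.22 kt.
Difference ≈ 35.61 − 81.22 = -45.61 → -46 kt.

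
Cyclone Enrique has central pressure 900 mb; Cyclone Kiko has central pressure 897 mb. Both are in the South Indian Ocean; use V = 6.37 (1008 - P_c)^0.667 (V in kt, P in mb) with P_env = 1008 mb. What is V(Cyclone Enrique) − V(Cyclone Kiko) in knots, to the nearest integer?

-3 kt

Cyclone Enrique: ΔP = 108; V ≈ 6.37 × 108^0.667 ≈ 144.69 kt.
Cyclone Kiko: ΔP = 111; V ≈ 6.37 × 111^0.667 ≈ 147.36 kt.
Difference ≈ 144.69 − 147.36 = -2.67 → -3 kt.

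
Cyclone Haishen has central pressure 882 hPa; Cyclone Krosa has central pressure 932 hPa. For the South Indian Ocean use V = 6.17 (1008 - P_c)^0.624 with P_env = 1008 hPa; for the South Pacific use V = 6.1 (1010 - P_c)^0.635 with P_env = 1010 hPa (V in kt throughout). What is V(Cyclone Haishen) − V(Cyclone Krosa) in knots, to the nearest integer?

29 kt

Cyclone Haishen: ΔP = 126; V ≈ 6.17 × 126^0.624 ≈ 126.16 kt.
Cyclone Krosa: ΔP = 78; V ≈ 6.1 × 78^0.635 ≈ 97.01 kt.
Difference ≈ 126.16 − 97.01 = 29.15 → 29 kt.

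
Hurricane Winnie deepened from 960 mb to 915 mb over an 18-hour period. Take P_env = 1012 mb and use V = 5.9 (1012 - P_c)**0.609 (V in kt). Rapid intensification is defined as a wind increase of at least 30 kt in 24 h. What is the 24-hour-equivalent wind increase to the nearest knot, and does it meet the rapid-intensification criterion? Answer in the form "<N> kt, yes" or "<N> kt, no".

40 kt, yes

V₁: ΔP = 52, V ≈ 5.9 × 52^0.609 ≈ 65.45 kt.
V₂: ΔP = 97, V ≈ 5.9 × 97^0.609 ≈ 95.67 kt.
ΔV over 18 h = 30.22 kt → 24 h equivalent = 30.22 × 24/18 ≈ 40.29 kt.
40 kt ≥ 30 kt ⇒ rapid intensification.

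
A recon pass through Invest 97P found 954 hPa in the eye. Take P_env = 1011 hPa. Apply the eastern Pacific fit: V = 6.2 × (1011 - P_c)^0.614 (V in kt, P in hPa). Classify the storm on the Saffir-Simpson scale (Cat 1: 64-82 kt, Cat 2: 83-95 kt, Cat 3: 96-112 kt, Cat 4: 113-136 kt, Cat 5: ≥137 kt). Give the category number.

1

ΔP = 1011 − 954 = 57 hPa.
V ≈ 6.2 × 57^0.614 = 6.2 × 11.97 ≈ 74 kt.
74 kt falls in the Category 1 band.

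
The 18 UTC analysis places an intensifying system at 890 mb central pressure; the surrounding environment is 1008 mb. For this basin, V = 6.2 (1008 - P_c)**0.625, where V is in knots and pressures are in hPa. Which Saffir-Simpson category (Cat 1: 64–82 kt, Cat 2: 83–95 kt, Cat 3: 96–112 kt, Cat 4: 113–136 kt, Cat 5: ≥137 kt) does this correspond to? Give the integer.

ΔP = 1008 − 890 = 118 mb.
V ≈ 6.2 × 118^0.625 = 6.2 × 19.72 ≈ 122 kt.
122 kt falls in the Category 4 band.

4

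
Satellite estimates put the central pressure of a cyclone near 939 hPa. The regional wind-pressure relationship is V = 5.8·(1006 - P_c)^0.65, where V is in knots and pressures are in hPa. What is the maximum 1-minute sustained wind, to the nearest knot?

89 kt

ΔP = 1006 − 939 = 67 hPa.
67^0.65 ≈ 15.380.
V ≈ 5.8 × 15.380 ≈ 89.2 kt.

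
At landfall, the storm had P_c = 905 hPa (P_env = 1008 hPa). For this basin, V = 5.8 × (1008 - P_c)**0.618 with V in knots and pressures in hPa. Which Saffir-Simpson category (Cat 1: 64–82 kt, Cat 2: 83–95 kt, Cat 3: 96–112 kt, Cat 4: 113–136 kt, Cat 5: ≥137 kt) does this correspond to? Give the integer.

3

ΔP = 1008 − 905 = 103 hPa.
V ≈ 5.8 × 103^0.618 = 5.8 × 17.54 ≈ 102 kt.
102 kt falls in the Category 3 band.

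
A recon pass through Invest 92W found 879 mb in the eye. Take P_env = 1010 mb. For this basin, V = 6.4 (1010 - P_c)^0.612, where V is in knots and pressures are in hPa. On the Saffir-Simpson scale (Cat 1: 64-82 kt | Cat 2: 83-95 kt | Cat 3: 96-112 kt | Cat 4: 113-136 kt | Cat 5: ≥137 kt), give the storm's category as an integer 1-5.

4

ΔP = 1010 − 879 = 131 mb.
V ≈ 6.4 × 131^0.612 = 6.4 × 19.76 ≈ 126 kt.
126 kt falls in the Category 4 band.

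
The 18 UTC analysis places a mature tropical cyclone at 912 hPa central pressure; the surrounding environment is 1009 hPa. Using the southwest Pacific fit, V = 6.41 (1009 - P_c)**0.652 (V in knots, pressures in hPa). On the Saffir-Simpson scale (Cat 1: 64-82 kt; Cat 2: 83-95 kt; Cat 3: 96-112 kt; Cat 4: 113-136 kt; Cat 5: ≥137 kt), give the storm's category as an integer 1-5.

ΔP = 1009 − 912 = 97 hPa.
V ≈ 6.41 × 97^0.652 = 6.41 × 19.74 ≈ 127 kt.
127 kt falls in the Category 4 band.

4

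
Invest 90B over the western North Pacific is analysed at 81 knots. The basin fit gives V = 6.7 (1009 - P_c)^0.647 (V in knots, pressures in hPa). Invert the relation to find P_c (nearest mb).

962 mb

ΔP = (V / 6.7)^(1/0.647) = (81/6.7)^1.546.
81/6.7 = 12.090; 12.090^1.546 ≈ 47.09 mb.
P_c = 1009 − 47.09 = 961.91 ≈ 962 mb.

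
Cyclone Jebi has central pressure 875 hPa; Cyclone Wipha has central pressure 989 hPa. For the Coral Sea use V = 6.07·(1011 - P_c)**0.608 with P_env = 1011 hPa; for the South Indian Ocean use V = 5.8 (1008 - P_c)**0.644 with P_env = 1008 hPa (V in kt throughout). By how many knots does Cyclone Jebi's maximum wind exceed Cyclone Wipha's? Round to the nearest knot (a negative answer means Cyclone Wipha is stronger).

Cyclone Jebi: ΔP = 136; V ≈ 6.07 × 136^0.608 ≈ 120.33 kt.
Cyclone Wipha: ΔP = 19; V ≈ 5.8 × 19^0.644 ≈ 38.63 kt.
Difference ≈ 120.33 − 38.63 = 81.70 → 82 kt.

82 kt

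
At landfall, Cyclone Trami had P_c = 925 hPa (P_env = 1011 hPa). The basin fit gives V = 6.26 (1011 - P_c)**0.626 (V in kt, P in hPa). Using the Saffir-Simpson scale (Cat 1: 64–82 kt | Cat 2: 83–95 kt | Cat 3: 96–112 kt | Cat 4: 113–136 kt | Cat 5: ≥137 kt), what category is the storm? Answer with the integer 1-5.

3

ΔP = 1011 − 925 = 86 hPa.
V ≈ 6.26 × 86^0.626 = 6.26 × 16.26 ≈ 102 kt.
102 kt falls in the Category 3 band.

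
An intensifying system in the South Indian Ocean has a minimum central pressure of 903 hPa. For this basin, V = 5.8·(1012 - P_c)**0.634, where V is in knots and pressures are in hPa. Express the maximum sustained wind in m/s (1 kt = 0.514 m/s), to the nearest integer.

ΔP = 1012 − 903 = 109 hPa.
V ≈ 5.8 × 109^0.634 = 5.8 × 19.576 ≈ 113.542 kt.
113.542 × 0.514 ≈ 58.36 m/s → 58 m/s.

58 m/s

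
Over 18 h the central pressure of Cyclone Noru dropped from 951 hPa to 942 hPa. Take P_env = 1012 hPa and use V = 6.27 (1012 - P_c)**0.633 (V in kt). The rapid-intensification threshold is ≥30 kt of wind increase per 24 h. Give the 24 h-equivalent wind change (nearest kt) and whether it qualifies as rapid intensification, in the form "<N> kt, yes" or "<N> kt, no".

10 kt, no

V₁: ΔP = 61, V ≈ 6.27 × 61^0.633 ≈ 84.60 kt.
V₂: ΔP = 70, V ≈ 6.27 × 70^0.633 ≈ 92.30 kt.
ΔV over 18 h = 7.70 kt → 24 h equivalent = 7.70 × 24/18 ≈ 10.27 kt.
10 kt < 30 kt ⇒ not rapid intensification.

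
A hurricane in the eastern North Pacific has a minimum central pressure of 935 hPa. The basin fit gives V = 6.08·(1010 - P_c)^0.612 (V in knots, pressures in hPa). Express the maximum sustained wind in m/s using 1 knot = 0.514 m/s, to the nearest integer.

44 m/s

ΔP = 1010 − 935 = 75 hPa.
V ≈ 6.08 × 75^0.612 = 6.08 × 14.046 ≈ 85.397 kt.
85.397 × 0.514 ≈ 43.89 m/s → 44 m/s.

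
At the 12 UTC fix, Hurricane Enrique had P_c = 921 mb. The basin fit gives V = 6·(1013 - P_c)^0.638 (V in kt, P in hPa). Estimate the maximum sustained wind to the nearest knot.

ΔP = 1013 − 921 = 92 mb.
92^0.638 ≈ 17.902.
V ≈ 6 × 17.902 ≈ 107.4 kt.

107 kt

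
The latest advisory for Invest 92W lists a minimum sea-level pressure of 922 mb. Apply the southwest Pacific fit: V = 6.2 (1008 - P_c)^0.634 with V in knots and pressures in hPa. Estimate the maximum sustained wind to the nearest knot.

104 kt

ΔP = 1008 − 922 = 86 mb.
86^0.634 ≈ 16.845.
V ≈ 6.2 × 16.845 ≈ 104.4 kt.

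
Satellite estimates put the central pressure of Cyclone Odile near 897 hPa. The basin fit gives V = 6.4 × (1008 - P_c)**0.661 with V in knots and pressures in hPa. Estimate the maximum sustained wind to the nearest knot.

144 kt

ΔP = 1008 − 897 = 111 hPa.
111^0.661 ≈ 22.488.
V ≈ 6.4 × 22.488 ≈ 143.9 kt.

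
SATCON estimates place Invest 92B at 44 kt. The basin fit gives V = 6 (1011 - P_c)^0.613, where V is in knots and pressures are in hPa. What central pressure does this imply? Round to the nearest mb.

985 mb

ΔP = (V / 6)^(1/0.613) = (44/6)^1.631.
44/6 = 7.333; 7.333^1.631 ≈ 25.80 mb.
P_c = 1011 − 25.80 = 985.20 ≈ 985 mb.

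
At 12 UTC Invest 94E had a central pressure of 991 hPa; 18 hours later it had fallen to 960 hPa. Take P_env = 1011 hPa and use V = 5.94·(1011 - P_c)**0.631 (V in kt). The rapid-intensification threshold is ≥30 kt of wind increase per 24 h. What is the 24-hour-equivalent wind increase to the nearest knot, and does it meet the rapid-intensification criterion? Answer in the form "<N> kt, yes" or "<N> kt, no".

V₁: ΔP = 20, V ≈ 5.94 × 20^0.631 ≈ 39.33 kt.
V₂: ΔP = 51, V ≈ 5.94 × 51^0.631 ≈ 71.00 kt.
ΔV over 18 h = 31.67 kt → 24 h equivalent = 31.67 × 24/18 ≈ 42.23 kt.
42 kt ≥ 30 kt ⇒ rapid intensification.

42 kt, yes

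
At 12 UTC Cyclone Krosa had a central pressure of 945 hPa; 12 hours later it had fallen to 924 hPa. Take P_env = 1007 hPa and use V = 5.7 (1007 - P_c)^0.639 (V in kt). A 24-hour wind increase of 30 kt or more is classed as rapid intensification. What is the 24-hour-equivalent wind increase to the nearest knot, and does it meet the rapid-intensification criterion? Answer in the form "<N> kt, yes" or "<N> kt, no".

33 kt, yes

V₁: ΔP = 62, V ≈ 5.7 × 62^0.639 ≈ 79.66 kt.
V₂: ΔP = 83, V ≈ 5.7 × 83^0.639 ≈ 95.98 kt.
ΔV over 12 h = 16.32 kt → 24 h equivalent = 16.32 × 24/12 ≈ 32.64 kt.
33 kt ≥ 30 kt ⇒ rapid intensification.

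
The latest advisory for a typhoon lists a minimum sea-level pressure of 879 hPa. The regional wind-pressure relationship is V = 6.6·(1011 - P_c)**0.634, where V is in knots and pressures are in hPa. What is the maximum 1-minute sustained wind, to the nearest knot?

146 kt

ΔP = 1011 − 879 = 132 hPa.
132^0.634 ≈ 22.103.
V ≈ 6.6 × 22.103 ≈ 145.9 kt.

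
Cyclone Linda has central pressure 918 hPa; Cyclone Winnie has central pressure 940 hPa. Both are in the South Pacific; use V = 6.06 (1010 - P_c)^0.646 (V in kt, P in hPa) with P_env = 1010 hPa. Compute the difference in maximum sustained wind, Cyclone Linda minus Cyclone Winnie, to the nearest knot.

Cyclone Linda: ΔP = 92; V ≈ 6.06 × 92^0.646 ≈ 112.48 kt.
Cyclone Winnie: ΔP = 70; V ≈ 6.06 × 70^0.646 ≈ 94.28 kt.
Difference ≈ 112.48 − 94.28 = 18.20 → 18 kt.

18 kt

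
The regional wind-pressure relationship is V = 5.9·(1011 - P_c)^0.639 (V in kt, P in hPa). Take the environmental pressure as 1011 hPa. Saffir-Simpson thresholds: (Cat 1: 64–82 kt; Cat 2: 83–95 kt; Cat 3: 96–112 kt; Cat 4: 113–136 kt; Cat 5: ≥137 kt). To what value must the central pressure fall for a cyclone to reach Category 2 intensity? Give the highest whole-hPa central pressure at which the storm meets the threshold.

Category 2 begins at V = 83 kt.
Required ΔP = (83/5.9)^(1/0.639) = 14.068^1.565 ≈ 62.65 hPa.
P_c ≤ 1011 − 62.65 = 948.35, so the highest integer P_c is 948 hPa.

948 hPa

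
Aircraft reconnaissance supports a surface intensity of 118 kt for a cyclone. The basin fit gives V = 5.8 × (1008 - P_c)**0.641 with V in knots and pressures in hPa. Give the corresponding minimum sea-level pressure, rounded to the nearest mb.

ΔP = (V / 5.8)^(1/0.641) = (118/5.8)^1.560.
118/5.8 = 20.345; 20.345^1.560 ≈ 109.97 mb.
P_c = 1008 − 109.97 = 898.03 ≈ 898 mb.

898 mb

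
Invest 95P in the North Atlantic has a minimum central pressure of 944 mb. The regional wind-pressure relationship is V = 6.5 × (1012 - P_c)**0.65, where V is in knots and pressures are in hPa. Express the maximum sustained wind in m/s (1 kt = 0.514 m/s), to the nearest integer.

52 m/s

ΔP = 1012 − 944 = 68 mb.
V ≈ 6.5 × 68^0.65 = 6.5 × 15.529 ≈ 100.936 kt.
100.936 × 0.514 ≈ 51.88 m/s → 52 m/s.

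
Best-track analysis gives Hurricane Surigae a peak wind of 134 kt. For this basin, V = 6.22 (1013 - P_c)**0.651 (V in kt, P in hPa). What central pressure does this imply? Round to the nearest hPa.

ΔP = (V / 6.22)^(1/0.651) = (134/6.22)^1.536.
134/6.22 = 21.543; 21.543^1.536 ≈ 111.71 hPa.
P_c = 1013 − 111.71 = 901.29 ≈ 901 hPa.

901 hPa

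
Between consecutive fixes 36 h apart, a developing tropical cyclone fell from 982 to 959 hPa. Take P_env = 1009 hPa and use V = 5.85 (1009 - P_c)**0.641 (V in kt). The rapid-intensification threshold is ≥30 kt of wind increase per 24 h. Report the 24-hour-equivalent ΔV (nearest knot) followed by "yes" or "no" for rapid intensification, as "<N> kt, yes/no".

V₁: ΔP = 27, V ≈ 5.85 × 27^0.641 ≈ 48.38 kt.
V₂: ΔP = 50, V ≈ 5.85 × 50^0.641 ≈ 71.81 kt.
ΔV over 36 h = 23.43 kt → 24 h equivalent = 23.43 × 24/36 ≈ 15.62 kt.
16 kt < 30 kt ⇒ not rapid intensification.

16 kt, no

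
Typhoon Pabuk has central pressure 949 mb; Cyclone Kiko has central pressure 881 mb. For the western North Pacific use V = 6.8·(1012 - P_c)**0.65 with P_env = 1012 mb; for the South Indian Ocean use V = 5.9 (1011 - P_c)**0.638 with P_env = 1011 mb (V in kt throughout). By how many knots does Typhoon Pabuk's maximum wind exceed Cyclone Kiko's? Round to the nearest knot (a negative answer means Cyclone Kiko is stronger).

Typhoon Pabuk: ΔP = 63; V ≈ 6.8 × 63^0.65 ≈ 100.48 kt.
Cyclone Kiko: ΔP = 130; V ≈ 5.9 × 130^0.638 ≈ 131.69 kt.
Difference ≈ 100.48 − 131.69 = -31.21 → -31 kt.

-31 kt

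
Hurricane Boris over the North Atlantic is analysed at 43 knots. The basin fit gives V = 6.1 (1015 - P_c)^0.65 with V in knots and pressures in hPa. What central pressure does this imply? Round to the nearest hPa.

ΔP = (V / 6.1)^(1/0.65) = (43/6.1)^1.538.
43/6.1 = 7.049; 7.049^1.538 ≈ 20.18 hPa.
P_c = 1015 − 20.18 = 994.82 ≈ 995 hPa.

995 hPa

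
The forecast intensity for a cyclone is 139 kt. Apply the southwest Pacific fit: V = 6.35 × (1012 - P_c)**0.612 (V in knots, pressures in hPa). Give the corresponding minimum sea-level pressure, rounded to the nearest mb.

857 mb

ΔP = (V / 6.35)^(1/0.612) = (139/6.35)^1.634.
139/6.35 = 21.890; 21.890^1.634 ≈ 154.86 mb.
P_c = 1012 − 154.86 = 857.14 ≈ 857 mb.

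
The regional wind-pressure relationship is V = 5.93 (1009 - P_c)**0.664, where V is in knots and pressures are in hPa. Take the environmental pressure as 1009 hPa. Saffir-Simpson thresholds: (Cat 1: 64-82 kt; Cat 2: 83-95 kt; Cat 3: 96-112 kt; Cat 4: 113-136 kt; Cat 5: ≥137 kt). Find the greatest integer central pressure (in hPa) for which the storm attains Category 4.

924 hPa

Category 4 begins at V = 113 kt.
Required ΔP = (113/5.93)^(1/0.664) = 19.056^1.506 ≈ 84.67 hPa.
P_c ≤ 1009 − 84.67 = 924.33, so the highest integer P_c is 924 hPa.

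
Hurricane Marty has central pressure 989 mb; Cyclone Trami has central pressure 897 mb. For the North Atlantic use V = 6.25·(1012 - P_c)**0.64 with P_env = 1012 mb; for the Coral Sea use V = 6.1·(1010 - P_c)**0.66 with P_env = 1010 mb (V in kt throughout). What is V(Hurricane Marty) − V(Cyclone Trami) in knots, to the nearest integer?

Hurricane Marty: ΔP = 23; V ≈ 6.25 × 23^0.64 ≈ 46.49 kt.
Cyclone Trami: ΔP = 113; V ≈ 6.1 × 113^0.66 ≈ 138.15 kt.
Difference ≈ 46.49 − 138.15 = -91.66 → -92 kt.

-92 kt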